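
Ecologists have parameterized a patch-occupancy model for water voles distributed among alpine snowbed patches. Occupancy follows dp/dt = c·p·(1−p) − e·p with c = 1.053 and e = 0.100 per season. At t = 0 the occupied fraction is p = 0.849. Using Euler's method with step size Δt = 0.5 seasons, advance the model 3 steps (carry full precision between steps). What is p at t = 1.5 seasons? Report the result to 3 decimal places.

Update rule: p ← p + [c·p·(1−p) − e·p]·Δt with Δt = 0.5.
p: 0.84900 → 0.87405  (Δp = +0.02505)
p: 0.87405 → 0.88831  (Δp = +0.01426)
p: 0.88831 → 0.89613  (Δp = +0.00782)

0.896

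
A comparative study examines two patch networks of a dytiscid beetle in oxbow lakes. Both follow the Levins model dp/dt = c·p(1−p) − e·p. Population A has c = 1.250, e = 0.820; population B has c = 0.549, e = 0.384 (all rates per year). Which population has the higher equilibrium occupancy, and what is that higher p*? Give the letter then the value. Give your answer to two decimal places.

A, 0.34

A: p*_A = 1 − 0.820/1.250 = 0.3440.
B: p*_B = 1 − 0.384/0.549 = 0.3005.
A is higher at 0.3440.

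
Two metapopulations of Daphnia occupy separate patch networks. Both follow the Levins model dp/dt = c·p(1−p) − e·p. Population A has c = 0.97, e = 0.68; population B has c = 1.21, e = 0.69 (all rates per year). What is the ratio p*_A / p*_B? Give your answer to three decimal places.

A: p*_A = 1 − 0.68/0.97 = 0.2990.
B: p*_B = 1 − 0.69/1.21 = 0.4298.
p*_A / p*_B = 0.2990/0.4298 = 0.6957.

0.696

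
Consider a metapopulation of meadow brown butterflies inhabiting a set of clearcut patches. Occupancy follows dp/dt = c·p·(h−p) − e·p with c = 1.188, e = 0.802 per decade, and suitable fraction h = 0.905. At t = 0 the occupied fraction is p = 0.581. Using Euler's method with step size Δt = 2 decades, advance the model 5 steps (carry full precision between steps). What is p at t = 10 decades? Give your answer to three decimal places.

0.205

Update rule: p ← p + [c·p·(h−p) − e·p]·Δt with Δt = 2.
t = 2: p = 0.58100 + (-0.48466) = 0.09634
t = 4: p = 0.09634 + (+0.03058) = 0.12692
t = 6: p = 0.12692 + (+0.03106) = 0.15798
t = 8: p = 0.15798 + (+0.02700) = 0.18498
t = 10: p = 0.18498 + (+0.01975) = 0.20473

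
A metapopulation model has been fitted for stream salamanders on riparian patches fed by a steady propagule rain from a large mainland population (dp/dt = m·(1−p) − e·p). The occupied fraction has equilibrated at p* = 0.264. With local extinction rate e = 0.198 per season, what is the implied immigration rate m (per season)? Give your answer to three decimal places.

0.071

At equilibrium m(1−p*) = e·p*, so m = e·p*/(1−p*).
m = 0.198 × 0.264 / 0.7360 = 0.0523/0.7360 = 0.0710.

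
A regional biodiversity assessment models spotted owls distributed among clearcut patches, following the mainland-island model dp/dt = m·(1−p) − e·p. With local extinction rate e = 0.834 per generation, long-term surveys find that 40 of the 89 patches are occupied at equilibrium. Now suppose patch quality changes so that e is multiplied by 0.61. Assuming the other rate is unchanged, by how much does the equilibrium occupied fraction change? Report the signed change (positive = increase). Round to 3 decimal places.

0.123

Observed p* = 40/89 = 0.44944.
Balance m(1−p*) = e·p* gives m = e·p*/(1−p*) = 0.834×0.44944/0.55056 = 0.68082.
New p* = m/(m+e) = 0.68082/(0.68082+0.50874) = 0.57233.
Δp* = 0.57233 − 0.44944 = +0.12289.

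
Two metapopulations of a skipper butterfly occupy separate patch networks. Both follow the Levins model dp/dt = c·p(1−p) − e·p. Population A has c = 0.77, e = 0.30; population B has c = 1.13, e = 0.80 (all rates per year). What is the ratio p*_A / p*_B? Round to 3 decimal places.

2.090

A: p*_A = 1 − 0.30/0.77 = 0.6104.
B: p*_B = 1 − 0.80/1.13 = 0.2920.
p*_A / p*_B = 0.6104/0.2920 = 2.0901.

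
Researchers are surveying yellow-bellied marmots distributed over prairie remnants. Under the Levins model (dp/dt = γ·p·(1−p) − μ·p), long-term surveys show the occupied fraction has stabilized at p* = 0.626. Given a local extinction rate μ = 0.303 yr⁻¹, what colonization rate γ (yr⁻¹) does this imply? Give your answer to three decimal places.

At equilibrium γ(1−p*) = μ, so γ = μ/(1−p*).
γ = 0.303/(1 − 0.626) = 0.303/0.3740 = 0.8102.

0.810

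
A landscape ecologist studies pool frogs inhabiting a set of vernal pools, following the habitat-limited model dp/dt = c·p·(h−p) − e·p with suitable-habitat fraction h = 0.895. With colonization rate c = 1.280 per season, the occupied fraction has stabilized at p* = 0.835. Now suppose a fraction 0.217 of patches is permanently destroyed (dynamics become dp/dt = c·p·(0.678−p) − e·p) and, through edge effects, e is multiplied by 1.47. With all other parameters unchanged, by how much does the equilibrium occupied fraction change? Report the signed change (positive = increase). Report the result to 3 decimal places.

-0.245

Balance c(h−p*) = e gives e = 1.280×(0.895 − 0.83500) = 0.07680.
New p* = 0.678 − e/c = 0.678 − 0.11290/1.28000 = 0.58980.
Δp* = 0.58980 − 0.83500 = -0.24520.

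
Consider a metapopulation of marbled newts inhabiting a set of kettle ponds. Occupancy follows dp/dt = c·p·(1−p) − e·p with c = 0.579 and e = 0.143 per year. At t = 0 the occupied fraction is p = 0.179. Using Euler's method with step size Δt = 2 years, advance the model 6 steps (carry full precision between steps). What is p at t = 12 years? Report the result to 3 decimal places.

Update rule: p ← p + [c·p·(1−p) − e·p]·Δt with Δt = 2.
t = 2: p = 0.17900 + (+0.11898) = 0.29798
t = 4: p = 0.29798 + (+0.15702) = 0.45500
t = 6: p = 0.45500 + (+0.15702) = 0.61203
t = 8: p = 0.61203 + (+0.09993) = 0.71195
t = 10: p = 0.71195 + (+0.03386) = 0.74581
t = 12: p = 0.74581 + (+0.00623) = 0.75204

0.752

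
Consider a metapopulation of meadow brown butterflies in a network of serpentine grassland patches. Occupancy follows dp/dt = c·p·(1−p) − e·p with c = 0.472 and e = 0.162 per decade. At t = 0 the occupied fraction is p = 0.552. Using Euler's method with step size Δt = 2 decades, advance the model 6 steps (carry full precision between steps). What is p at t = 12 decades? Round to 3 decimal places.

0.656

Update rule: p ← p + [c·p·(1−p) − e·p]·Δt with Δt = 2.
step 1: Δp = +0.05460, p = 0.60660
step 2: Δp = +0.02873, p = 0.63533
step 3: Δp = +0.01286, p = 0.64820
step 4: Δp = +0.00525, p = 0.65345
step 5: Δp = +0.00205, p = 0.65550
step 6: Δp = +0.00079, p = 0.65629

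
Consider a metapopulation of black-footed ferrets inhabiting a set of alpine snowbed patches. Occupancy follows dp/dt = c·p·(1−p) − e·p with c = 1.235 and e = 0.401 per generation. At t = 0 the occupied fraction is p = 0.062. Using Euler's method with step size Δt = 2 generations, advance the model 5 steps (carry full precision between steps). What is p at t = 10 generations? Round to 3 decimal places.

Update rule: p ← p + [c·p·(1−p) − e·p]·Δt with Δt = 2.
t = 2: p = 0.06200 + (+0.09392) = 0.15592
t = 4: p = 0.15592 + (+0.20003) = 0.35595
t = 6: p = 0.35595 + (+0.28077) = 0.63672
t = 8: p = 0.63672 + (+0.06068) = 0.69740
t = 10: p = 0.69740 + (-0.03806) = 0.65934

0.659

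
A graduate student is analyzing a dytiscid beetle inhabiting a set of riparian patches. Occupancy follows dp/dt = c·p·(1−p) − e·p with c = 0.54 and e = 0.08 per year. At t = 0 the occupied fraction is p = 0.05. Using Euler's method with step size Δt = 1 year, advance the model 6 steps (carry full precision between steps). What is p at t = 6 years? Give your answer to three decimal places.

Update rule: p ← p + [c·p·(1−p) − e·p]·Δt with Δt = 1.
p: 0.05000 → 0.07165  (Δp = +0.02165)
p: 0.07165 → 0.10184  (Δp = +0.03019)
p: 0.10184 → 0.14308  (Δp = +0.04124)
p: 0.14308 → 0.19784  (Δp = +0.05476)
p: 0.19784 → 0.26772  (Δp = +0.06987)
p: 0.26772 → 0.35216  (Δp = +0.08445)

0.352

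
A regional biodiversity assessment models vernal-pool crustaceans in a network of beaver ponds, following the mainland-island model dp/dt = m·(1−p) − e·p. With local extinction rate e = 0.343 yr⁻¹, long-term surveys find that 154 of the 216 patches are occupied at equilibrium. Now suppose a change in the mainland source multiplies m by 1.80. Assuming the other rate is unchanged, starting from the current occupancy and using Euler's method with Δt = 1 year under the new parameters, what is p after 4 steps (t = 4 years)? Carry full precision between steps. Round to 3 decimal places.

Observed p* = 154/216 = 0.71296.
Balance m(1−p*) = e·p* gives m = e·p*/(1−p*) = 0.343×0.71296/0.28704 = 0.85197.
Starting from p₀ = 0.71296; update p ← p + (dp/dt)·Δt with the new parameters.
step 1: Δp = +0.19564, p = 0.90860
step 2: Δp = -0.17148, p = 0.73712
step 3: Δp = +0.15031, p = 0.88743
step 4: Δp = -0.13176, p = 0.75567

0.756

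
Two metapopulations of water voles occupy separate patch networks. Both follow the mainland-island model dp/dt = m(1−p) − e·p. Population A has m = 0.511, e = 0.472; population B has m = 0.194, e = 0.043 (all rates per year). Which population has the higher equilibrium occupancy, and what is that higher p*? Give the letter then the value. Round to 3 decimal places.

A: p*_A = m/(m+e) = 0.511/0.9830 = 0.5198.
B: p*_B = 0.194/0.2370 = 0.8186.
B is higher at 0.8186.

B, 0.819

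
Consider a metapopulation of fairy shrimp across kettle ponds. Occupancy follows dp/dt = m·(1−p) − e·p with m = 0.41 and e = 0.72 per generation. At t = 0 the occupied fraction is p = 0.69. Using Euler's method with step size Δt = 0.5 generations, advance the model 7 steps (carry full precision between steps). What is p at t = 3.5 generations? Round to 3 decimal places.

0.364

Update rule: p ← p + [m·(1−p) − e·p]·Δt with Δt = 0.5.
t = 0.5: p = 0.69000 + (-0.18485) = 0.50515
t = 1: p = 0.50515 + (-0.08041) = 0.42474
t = 1.5: p = 0.42474 + (-0.03498) = 0.38976
t = 2: p = 0.38976 + (-0.01522) = 0.37455
t = 2.5: p = 0.37455 + (-0.00662) = 0.36793
t = 3: p = 0.36793 + (-0.00288) = 0.36505
t = 3.5: p = 0.36505 + (-0.00125) = 0.36380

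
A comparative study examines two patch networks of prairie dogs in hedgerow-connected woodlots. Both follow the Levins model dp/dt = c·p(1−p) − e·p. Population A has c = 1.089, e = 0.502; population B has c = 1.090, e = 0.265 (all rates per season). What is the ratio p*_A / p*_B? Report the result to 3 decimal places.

A: p*_A = 1 − 0.502/1.089 = 0.5390.
B: p*_B = 1 − 0.265/1.090 = 0.7569.
p*_A / p*_B = 0.5390/0.7569 = 0.7122.

0.712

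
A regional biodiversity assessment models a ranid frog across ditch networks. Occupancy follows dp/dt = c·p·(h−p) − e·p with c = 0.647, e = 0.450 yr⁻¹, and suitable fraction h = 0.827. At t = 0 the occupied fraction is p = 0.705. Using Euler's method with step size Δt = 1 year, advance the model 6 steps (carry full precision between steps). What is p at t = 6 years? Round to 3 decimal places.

Update rule: p ← p + [c·p·(h−p) − e·p]·Δt with Δt = 1.
p: 0.70500 → 0.44340  (Δp = -0.26160)
p: 0.44340 → 0.35392  (Δp = -0.08948)
p: 0.35392 → 0.30298  (Δp = -0.05093)
p: 0.30298 → 0.26936  (Δp = -0.03362)
p: 0.26936 → 0.24533  (Δp = -0.02403)
p: 0.24533 → 0.22726  (Δp = -0.01807)

0.227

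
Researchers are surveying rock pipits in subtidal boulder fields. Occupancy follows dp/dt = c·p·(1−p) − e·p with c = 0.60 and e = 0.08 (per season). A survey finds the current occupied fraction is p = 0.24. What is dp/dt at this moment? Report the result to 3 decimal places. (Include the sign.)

Colonization term: c·p·(1−p) = 0.60×0.24×0.7600 = 0.10944.
Extinction term: e·p = 0.01920.
dp/dt = 0.10944 − 0.01920 = 0.09024.

0.090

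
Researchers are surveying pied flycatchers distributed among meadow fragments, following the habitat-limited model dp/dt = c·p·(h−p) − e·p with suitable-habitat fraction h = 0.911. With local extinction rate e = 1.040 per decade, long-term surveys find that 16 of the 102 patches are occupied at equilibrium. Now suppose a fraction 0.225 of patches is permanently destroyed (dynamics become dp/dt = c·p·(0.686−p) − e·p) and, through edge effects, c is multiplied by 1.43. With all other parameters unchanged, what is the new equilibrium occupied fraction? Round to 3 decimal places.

0.159

Observed p* = 16/102 = 0.15686.
Balance c(h−p*) = e gives c = e/(0.911 − 0.15686) = 1.040/0.75414 = 1.37905.
New p* = 0.686 − e/c = 0.686 − 1.04000/1.97204 = 0.15863.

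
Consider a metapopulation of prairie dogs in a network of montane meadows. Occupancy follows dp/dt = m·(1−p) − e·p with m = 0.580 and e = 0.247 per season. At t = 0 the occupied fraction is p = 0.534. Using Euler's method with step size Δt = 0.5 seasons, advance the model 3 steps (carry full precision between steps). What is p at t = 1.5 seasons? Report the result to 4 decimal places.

Update rule: p ← p + [m·(1−p) − e·p]·Δt with Δt = 0.5.
step 1: Δp = +0.06919, p = 0.60319
step 2: Δp = +0.04058, p = 0.64377
step 3: Δp = +0.02380, p = 0.66757

0.6676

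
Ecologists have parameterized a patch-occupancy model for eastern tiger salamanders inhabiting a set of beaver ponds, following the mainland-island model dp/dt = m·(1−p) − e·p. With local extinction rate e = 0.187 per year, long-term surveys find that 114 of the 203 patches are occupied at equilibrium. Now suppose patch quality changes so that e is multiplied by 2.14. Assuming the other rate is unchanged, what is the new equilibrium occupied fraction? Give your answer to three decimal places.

0.374

Observed p* = 114/203 = 0.56158.
Balance m(1−p*) = e·p* gives m = e·p*/(1−p*) = 0.187×0.56158/0.43842 = 0.23953.
New p* = m/(m+e) = 0.23953/(0.23953+0.40018) = 0.37444.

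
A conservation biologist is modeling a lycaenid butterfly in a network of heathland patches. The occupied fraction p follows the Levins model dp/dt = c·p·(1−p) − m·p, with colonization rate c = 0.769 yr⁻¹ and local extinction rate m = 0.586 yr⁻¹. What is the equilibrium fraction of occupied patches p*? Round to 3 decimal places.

0.238

At equilibrium, colonization balances extinction: c·p*·(1−p*) = m·p*.
So p* = 1 − m/c = 1 − 0.586/0.769 = 1 − 0.7620 = 0.2380.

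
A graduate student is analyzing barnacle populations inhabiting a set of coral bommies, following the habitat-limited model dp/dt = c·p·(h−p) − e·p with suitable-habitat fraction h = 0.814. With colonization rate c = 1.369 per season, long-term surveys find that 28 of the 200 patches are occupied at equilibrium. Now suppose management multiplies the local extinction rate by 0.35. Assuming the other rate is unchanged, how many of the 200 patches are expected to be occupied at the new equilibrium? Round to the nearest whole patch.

116

Observed p* = 28/200 = 0.14000.
Balance c(h−p*) = e gives e = 1.369×(0.814 − 0.14000) = 0.92271.
New p* = 0.814 − e/c = 0.814 − 0.32295/1.36900 = 0.57810.
Expected occupied = 200 × 0.57810 = 115.62 ≈ 116.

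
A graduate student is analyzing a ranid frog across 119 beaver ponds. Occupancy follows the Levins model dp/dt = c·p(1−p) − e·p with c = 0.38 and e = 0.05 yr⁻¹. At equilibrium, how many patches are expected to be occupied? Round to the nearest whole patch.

p* = 1 − e/c = 1 − 0.05/0.38 = 0.8684.
Expected occupied patches = N × p* = 119 × 0.8684 = 103.34 ≈ 103.

103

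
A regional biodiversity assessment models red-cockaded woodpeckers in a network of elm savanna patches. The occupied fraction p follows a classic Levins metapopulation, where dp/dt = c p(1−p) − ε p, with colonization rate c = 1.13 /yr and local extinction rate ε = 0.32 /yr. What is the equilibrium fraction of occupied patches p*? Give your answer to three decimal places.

At equilibrium, colonization balances extinction: c·p*·(1−p*) = ε·p*.
So p* = 1 − ε/c = 1 − 0.32/1.13 = 1 − 0.2832 = 0.7168.

0.717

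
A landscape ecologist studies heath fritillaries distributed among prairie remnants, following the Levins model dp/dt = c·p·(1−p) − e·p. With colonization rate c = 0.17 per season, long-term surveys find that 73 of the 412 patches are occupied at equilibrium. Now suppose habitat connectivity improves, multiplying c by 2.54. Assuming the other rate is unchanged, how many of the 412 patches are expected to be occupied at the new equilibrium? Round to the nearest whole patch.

Observed p* = 73/412 = 0.17718.
Balance c(1−p*) = e gives e = 0.17×(1 − 0.17718) = 0.13988.
New p* = 1 − e/c = 1 − 0.13988/0.43180 = 0.67605.
Expected occupied = 412 × 0.67605 = 278.53 ≈ 279.

279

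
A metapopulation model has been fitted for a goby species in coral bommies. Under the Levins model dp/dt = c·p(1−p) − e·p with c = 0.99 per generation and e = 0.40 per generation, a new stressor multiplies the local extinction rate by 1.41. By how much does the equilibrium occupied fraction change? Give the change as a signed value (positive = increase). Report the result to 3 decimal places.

-0.166

Before: p* = 1 − 0.40/0.99 = 0.5960.
After the change, c = 0.99, e = 0.564, so p* = 1 − 0.564/0.99 = 0.4303.
Δp* = 0.4303 − 0.5960 = -0.1657.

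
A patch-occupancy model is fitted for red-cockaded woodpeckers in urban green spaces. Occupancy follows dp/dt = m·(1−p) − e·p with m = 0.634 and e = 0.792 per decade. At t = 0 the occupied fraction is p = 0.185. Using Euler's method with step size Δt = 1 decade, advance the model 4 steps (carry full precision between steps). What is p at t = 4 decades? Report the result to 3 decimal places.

Update rule: p ← p + [m·(1−p) − e·p]·Δt with Δt = 1.
t = 1: p = 0.18500 + (+0.37019) = 0.55519
t = 2: p = 0.55519 + (-0.15770) = 0.39749
t = 3: p = 0.39749 + (+0.06718) = 0.46467
t = 4: p = 0.46467 + (-0.02862) = 0.43605

0.436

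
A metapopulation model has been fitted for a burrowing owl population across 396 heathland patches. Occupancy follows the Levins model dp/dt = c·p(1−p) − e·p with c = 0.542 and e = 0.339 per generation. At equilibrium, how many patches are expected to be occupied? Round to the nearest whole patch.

148

p* = 1 − e/c = 1 − 0.339/0.542 = 0.3745.
Expected occupied patches = N × p* = 396 × 0.3745 = 148.32 ≈ 148.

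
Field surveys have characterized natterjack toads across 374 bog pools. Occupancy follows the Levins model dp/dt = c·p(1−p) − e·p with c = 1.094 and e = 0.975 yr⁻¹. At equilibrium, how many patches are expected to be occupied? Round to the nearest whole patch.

41

p* = 1 − e/c = 1 − 0.975/1.094 = 0.1088.
Expected occupied patches = N × p* = 374 × 0.1088 = 40.68 ≈ 41.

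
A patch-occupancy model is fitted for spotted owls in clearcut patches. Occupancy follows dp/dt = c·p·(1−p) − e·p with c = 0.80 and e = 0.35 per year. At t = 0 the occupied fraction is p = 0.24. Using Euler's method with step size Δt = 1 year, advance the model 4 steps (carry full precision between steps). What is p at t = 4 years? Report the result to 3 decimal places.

0.470

Update rule: p ← p + [c·p·(1−p) − e·p]·Δt with Δt = 1.
step 1: Δp = +0.06192, p = 0.30192
step 2: Δp = +0.06294, p = 0.36486
step 3: Δp = +0.05769, p = 0.42255
step 4: Δp = +0.04731, p = 0.46986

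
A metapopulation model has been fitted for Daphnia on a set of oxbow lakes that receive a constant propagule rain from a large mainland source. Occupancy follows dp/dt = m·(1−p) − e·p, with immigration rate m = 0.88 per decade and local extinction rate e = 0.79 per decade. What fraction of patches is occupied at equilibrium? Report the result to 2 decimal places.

At equilibrium the propagule rain into empty patches balances local extinction: m(1−p*) = e·p*.
p* = m/(m+e) = 0.88/(0.88+0.79) = 0.88/1.6700 = 0.5269.

0.53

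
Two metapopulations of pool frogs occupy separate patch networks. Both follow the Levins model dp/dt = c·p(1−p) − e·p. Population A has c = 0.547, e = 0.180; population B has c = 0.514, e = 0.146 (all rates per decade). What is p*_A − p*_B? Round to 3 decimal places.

A: p*_A = 1 − 0.180/0.547 = 0.6709.
B: p*_B = 1 − 0.146/0.514 = 0.7160.
p*_A − p*_B = 0.6709 − 0.7160 = -0.0450.

-0.045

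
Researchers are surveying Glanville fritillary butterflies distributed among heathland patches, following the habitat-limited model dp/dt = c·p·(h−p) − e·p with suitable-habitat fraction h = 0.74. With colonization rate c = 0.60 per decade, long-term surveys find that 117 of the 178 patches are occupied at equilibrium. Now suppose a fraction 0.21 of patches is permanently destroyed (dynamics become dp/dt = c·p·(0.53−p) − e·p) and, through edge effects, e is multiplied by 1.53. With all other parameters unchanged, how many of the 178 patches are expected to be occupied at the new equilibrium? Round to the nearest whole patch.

Observed p* = 117/178 = 0.65730.
Balance c(h−p*) = e gives e = 0.60×(0.74 − 0.65730) = 0.04962.
New p* = 0.53 − e/c = 0.53 − 0.07592/0.60000 = 0.40347.
Expected occupied = 178 × 0.40347 = 71.82 ≈ 72.

72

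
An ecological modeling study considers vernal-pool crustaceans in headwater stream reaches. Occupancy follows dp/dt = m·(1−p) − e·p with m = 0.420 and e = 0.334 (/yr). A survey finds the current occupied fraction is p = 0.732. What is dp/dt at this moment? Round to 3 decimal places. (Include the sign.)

-0.132

Colonization term: m·(1−p) = 0.420×0.2680 = 0.11256.
Extinction term: e·p = 0.24449.
dp/dt = 0.11256 − 0.24449 = -0.13193.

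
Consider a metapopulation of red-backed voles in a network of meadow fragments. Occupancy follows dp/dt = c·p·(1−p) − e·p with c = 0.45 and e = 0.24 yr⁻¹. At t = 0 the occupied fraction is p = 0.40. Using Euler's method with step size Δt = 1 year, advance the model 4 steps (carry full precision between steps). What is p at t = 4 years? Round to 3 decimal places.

0.438

Update rule: p ← p + [c·p·(1−p) − e·p]·Δt with Δt = 1.
t = 1: p = 0.40000 + (+0.01200) = 0.41200
t = 2: p = 0.41200 + (+0.01014) = 0.42214
t = 3: p = 0.42214 + (+0.00846) = 0.43059
t = 4: p = 0.43059 + (+0.00699) = 0.43758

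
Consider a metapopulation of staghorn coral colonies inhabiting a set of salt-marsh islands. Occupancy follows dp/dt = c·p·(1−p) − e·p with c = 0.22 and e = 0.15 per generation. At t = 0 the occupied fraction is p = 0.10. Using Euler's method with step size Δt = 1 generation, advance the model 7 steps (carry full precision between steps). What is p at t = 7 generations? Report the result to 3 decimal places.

0.136

Update rule: p ← p + [c·p·(1−p) − e·p]·Δt with Δt = 1.
  1  |  dp/dt·Δt = +0.004800  |  p_1 = 0.104800
  2  |  dp/dt·Δt = +0.004920  |  p_2 = 0.109720
  3  |  dp/dt·Δt = +0.005032  |  p_3 = 0.114752
  4  |  dp/dt·Δt = +0.005136  |  p_4 = 0.119887
  5  |  dp/dt·Δt = +0.005230  |  p_5 = 0.125117
  6  |  dp/dt·Δt = +0.005314  |  p_6 = 0.130432
  7  |  dp/dt·Δt = +0.005387  |  p_7 = 0.135819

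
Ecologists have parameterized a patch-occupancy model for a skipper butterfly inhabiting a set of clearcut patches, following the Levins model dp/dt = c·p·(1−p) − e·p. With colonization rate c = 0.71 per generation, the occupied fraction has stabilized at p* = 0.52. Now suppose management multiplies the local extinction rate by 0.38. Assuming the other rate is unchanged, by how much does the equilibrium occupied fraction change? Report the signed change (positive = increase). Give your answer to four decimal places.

0.2976

Balance c(1−p*) = e gives e = 0.71×(1 − 0.52000) = 0.34080.
New p* = 1 − e/c = 1 − 0.12950/0.71000 = 0.81761.
Δp* = 0.81761 − 0.52000 = +0.29761.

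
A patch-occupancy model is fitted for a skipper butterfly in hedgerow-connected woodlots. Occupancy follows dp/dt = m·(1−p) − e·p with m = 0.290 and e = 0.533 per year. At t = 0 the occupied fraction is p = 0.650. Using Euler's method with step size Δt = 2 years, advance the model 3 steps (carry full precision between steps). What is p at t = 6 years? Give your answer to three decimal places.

0.272

Update rule: p ← p + [m·(1−p) − e·p]·Δt with Δt = 2.
  1  |  dp/dt·Δt = -0.489900  |  p_1 = 0.160100
  2  |  dp/dt·Δt = +0.316475  |  p_2 = 0.476575
  3  |  dp/dt·Δt = -0.204443  |  p_3 = 0.272132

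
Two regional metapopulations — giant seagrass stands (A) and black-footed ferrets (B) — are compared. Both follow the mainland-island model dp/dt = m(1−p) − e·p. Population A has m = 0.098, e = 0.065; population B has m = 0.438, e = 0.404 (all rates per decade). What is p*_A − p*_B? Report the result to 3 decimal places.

0.081

A: p*_A = m/(m+e) = 0.098/0.1630 = 0.6012.
B: p*_B = 0.438/0.8420 = 0.5202.
p*_A − p*_B = 0.6012 − 0.5202 = 0.0810.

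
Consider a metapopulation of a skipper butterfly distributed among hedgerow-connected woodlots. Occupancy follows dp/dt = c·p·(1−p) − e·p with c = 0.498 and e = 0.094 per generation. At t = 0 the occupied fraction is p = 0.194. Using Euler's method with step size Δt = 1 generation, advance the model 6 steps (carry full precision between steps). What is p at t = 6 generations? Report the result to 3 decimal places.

Update rule: p ← p + [c·p·(1−p) − e·p]·Δt with Δt = 1.
  1  |  dp/dt·Δt = +0.059633  |  p_1 = 0.253633
  2  |  dp/dt·Δt = +0.070432  |  p_2 = 0.324065
  3  |  dp/dt·Δt = +0.078623  |  p_3 = 0.402688
  4  |  dp/dt·Δt = +0.081931  |  p_4 = 0.484620
  5  |  dp/dt·Δt = +0.078828  |  p_5 = 0.563447
  6  |  dp/dt·Δt = +0.069531  |  p_6 = 0.632979

0.633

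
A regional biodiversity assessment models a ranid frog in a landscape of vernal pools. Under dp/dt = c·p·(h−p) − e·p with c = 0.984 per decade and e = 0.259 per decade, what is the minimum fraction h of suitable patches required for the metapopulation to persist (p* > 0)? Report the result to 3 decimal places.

0.263

p* = h − e/c is positive only when h > e/c.
h_min = e/c = 0.259/0.984 = 0.2632.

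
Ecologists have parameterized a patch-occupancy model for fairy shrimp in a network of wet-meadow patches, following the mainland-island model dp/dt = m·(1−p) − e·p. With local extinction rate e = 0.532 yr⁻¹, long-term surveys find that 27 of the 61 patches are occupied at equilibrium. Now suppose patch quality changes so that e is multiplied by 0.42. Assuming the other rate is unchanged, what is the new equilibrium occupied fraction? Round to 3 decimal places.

Observed p* = 27/61 = 0.44262.
Balance m(1−p*) = e·p* gives m = e·p*/(1−p*) = 0.532×0.44262/0.55738 = 0.42247.
New p* = m/(m+e) = 0.42247/(0.42247+0.22344) = 0.65407.

0.654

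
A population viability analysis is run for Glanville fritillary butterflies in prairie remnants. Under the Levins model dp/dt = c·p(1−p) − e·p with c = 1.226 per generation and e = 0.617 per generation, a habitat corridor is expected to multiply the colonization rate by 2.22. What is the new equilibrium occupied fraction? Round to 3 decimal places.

Before: p* = 1 − 0.617/1.226 = 0.4967.
After the change, c = 2.72172, e = 0.617, so p* = 1 − 0.617/2.72172 = 0.7733.

0.773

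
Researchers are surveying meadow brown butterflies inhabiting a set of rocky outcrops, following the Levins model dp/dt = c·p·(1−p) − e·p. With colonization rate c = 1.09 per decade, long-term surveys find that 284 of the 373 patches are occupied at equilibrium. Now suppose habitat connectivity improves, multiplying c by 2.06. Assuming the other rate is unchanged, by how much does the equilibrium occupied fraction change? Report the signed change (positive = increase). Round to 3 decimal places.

0.123

Observed p* = 284/373 = 0.76139.
Balance c(1−p*) = e gives e = 1.09×(1 − 0.76139) = 0.26008.
New p* = 1 − e/c = 1 − 0.26008/2.24540 = 0.88417.
Δp* = 0.88417 − 0.76139 = +0.12278.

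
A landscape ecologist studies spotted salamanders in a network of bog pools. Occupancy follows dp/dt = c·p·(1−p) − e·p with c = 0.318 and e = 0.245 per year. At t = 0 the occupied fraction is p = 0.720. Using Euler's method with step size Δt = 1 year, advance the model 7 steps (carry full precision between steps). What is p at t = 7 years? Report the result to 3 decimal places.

0.370

Update rule: p ← p + [c·p·(1−p) − e·p]·Δt with Δt = 1.
step 1: Δp = -0.11229, p = 0.60771
step 2: Δp = -0.07308, p = 0.53463
step 3: Δp = -0.05187, p = 0.48277
step 4: Δp = -0.03887, p = 0.44389
step 5: Δp = -0.03025, p = 0.41364
step 6: Δp = -0.02421, p = 0.38943
step 7: Δp = -0.01980, p = 0.36963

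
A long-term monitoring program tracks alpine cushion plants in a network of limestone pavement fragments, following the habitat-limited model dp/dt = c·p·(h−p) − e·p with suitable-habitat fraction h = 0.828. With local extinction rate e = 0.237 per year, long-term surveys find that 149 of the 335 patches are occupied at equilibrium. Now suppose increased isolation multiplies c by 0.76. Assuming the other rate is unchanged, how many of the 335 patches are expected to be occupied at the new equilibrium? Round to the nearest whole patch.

Observed p* = 149/335 = 0.44478.
Balance c(h−p*) = e gives c = e/(0.828 − 0.44478) = 0.237/0.38322 = 0.61844.
New p* = 0.828 − e/c = 0.828 − 0.23700/0.47001 = 0.32376.
Expected occupied = 335 × 0.32376 = 108.46 ≈ 108.

108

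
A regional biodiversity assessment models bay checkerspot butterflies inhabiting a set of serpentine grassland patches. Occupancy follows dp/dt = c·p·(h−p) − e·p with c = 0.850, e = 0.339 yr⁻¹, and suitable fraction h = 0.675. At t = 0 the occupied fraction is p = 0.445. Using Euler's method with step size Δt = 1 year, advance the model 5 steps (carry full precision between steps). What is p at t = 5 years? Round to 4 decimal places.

Update rule: p ← p + [c·p·(h−p) − e·p]·Δt with Δt = 1.
  1  |  dp/dt·Δt = -0.063858  |  p_1 = 0.381142
  2  |  dp/dt·Δt = -0.034006  |  p_2 = 0.347137
  3  |  dp/dt·Δt = -0.020938  |  p_3 = 0.326199
  4  |  dp/dt·Δt = -0.013870  |  p_4 = 0.312329
  5  |  dp/dt·Δt = -0.009598  |  p_5 = 0.302731

0.3027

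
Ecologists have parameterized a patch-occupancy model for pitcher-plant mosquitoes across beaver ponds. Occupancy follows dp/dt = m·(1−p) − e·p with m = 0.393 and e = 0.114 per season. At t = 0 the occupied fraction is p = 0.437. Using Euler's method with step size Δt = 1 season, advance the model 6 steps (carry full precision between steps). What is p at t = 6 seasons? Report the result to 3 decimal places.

Update rule: p ← p + [m·(1−p) − e·p]·Δt with Δt = 1.
t = 1: p = 0.43700 + (+0.17144) = 0.60844
t = 2: p = 0.60844 + (+0.08452) = 0.69296
t = 3: p = 0.69296 + (+0.04167) = 0.73463
t = 4: p = 0.73463 + (+0.02054) = 0.75517
t = 5: p = 0.75517 + (+0.01013) = 0.76530
t = 6: p = 0.76530 + (+0.00499) = 0.77029

0.770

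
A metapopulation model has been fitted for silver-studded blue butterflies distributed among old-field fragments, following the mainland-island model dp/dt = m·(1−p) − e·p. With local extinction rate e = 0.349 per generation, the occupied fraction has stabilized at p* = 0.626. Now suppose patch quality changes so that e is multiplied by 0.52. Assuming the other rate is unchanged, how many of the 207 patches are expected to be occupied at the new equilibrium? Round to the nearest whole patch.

Balance m(1−p*) = e·p* gives m = e·p*/(1−p*) = 0.349×0.62600/0.37400 = 0.58416.
New p* = m/(m+e) = 0.58416/(0.58416+0.18148) = 0.76297.
Expected occupied = 207 × 0.76297 = 157.93 ≈ 158.

158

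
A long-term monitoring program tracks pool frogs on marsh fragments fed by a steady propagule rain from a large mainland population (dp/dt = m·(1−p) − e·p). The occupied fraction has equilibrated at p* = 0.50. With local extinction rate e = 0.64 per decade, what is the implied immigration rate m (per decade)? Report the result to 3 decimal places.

At equilibrium m(1−p*) = e·p*, so m = e·p*/(1−p*).
m = 0.64 × 0.50 / 0.5000 = 0.3200/0.5000 = 0.6400.

0.640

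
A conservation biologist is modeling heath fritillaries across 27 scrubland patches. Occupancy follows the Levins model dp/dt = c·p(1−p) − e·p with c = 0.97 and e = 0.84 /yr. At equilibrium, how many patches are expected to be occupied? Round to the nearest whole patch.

p* = 1 − e/c = 1 − 0.84/0.97 = 0.1340.
Expected occupied patches = N × p* = 27 × 0.1340 = 3.62 ≈ 4.

4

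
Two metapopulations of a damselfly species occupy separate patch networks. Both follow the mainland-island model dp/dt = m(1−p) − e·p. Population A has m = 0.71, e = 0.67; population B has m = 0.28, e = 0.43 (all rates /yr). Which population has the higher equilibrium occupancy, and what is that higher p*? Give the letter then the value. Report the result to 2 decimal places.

A, 0.51

A: p*_A = m/(m+e) = 0.71/1.3800 = 0.5145.
B: p*_B = 0.28/0.7100 = 0.3944.
A is higher at 0.5145.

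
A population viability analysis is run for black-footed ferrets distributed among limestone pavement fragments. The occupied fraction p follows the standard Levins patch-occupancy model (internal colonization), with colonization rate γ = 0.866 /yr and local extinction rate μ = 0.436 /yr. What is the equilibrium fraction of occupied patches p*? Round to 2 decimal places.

At equilibrium, colonization balances extinction: γ·p*·(1−p*) = μ·p*.
So p* = 1 − μ/γ = 1 − 0.436/0.866 = 1 − 0.5035 = 0.4965.

0.50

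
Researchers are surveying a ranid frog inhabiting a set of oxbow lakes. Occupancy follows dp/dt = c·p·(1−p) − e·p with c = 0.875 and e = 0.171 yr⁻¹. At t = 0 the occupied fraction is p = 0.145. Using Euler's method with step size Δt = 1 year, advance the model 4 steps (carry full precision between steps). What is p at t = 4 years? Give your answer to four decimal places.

0.6185

Update rule: p ← p + [c·p·(1−p) − e·p]·Δt with Δt = 1.
  1  |  dp/dt·Δt = +0.083683  |  p_1 = 0.228683
  2  |  dp/dt·Δt = +0.115234  |  p_2 = 0.343917
  3  |  dp/dt·Δt = +0.138624  |  p_3 = 0.482541
  4  |  dp/dt·Δt = +0.135969  |  p_4 = 0.618509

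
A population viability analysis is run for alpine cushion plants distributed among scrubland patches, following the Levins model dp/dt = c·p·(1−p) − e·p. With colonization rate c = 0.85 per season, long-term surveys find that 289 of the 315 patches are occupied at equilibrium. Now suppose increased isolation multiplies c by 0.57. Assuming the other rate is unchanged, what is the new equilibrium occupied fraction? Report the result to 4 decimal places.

Observed p* = 289/315 = 0.91746.
Balance c(1−p*) = e gives e = 0.85×(1 − 0.91746) = 0.07016.
New p* = 1 − e/c = 1 − 0.07016/0.48450 = 0.85519.

0.8552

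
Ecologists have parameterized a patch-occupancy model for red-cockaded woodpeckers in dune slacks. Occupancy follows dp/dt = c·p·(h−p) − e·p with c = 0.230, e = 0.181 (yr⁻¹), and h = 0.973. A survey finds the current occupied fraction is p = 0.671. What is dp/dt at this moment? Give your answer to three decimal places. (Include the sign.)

-0.075

Colonization term: c·p·(h−p) = 0.230×0.671×0.3020 = 0.04661.
Extinction term: e·p = 0.12145.
dp/dt = 0.04661 − 0.12145 = -0.07484.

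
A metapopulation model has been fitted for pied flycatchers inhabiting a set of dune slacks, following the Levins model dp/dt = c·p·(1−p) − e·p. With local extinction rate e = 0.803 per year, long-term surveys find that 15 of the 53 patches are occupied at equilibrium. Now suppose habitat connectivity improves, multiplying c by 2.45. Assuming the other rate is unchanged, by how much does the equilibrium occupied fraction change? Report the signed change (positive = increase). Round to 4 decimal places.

Observed p* = 15/53 = 0.28302.
Balance c(1−p*) = e gives c = e/(1 − 0.28302) = 0.803/0.71698 = 1.11998.
New p* = 1 − e/c = 1 − 0.80300/2.74395 = 0.70736.
Δp* = 0.70736 − 0.28302 = +0.42434.

0.4243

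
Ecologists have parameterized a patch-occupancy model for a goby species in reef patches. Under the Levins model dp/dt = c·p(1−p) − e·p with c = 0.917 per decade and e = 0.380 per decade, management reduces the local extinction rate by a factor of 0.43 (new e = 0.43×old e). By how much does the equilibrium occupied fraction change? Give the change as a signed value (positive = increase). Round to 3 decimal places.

0.236

Before: p* = 1 − 0.380/0.917 = 0.5856.
After the change, c = 0.917, e = 0.1634, so p* = 1 − 0.1634/0.917 = 0.8218.
Δp* = 0.8218 − 0.5856 = +0.2362.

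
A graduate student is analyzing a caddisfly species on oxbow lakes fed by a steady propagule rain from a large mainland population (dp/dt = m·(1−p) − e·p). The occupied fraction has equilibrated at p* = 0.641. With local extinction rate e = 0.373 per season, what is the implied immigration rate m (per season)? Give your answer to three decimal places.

At equilibrium m(1−p*) = e·p*, so m = e·p*/(1−p*).
m = 0.373 × 0.641 / 0.3590 = 0.2391/0.3590 = 0.6660.

0.666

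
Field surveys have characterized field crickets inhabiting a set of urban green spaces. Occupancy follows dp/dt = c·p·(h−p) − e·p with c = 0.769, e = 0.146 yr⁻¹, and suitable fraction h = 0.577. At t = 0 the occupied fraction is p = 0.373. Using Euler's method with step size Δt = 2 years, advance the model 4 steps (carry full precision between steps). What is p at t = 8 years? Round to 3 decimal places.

Update rule: p ← p + [c·p·(h−p) − e·p]·Δt with Δt = 2.
p: 0.37300 → 0.38111  (Δp = +0.00811)
p: 0.38111 → 0.38465  (Δp = +0.00353)
p: 0.38465 → 0.38612  (Δp = +0.00148)
p: 0.38612 → 0.38673  (Δp = +0.00061)

0.387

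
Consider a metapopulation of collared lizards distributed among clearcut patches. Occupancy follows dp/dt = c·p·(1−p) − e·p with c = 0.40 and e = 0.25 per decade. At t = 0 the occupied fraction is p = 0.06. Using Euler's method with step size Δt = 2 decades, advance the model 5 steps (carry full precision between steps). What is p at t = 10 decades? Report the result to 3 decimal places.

0.164

Update rule: p ← p + [c·p·(1−p) − e·p]·Δt with Δt = 2.
t = 2: p = 0.06000 + (+0.01512) = 0.07512
t = 4: p = 0.07512 + (+0.01802) = 0.09314
t = 6: p = 0.09314 + (+0.02100) = 0.11414
t = 8: p = 0.11414 + (+0.02382) = 0.13796
t = 10: p = 0.13796 + (+0.02616) = 0.16413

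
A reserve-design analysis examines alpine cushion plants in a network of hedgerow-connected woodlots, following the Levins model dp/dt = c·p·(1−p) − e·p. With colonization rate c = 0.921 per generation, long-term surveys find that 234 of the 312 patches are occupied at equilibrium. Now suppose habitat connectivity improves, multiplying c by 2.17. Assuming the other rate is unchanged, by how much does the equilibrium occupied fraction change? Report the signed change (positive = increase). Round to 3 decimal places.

Observed p* = 234/312 = 0.75000.
Balance c(1−p*) = e gives e = 0.921×(1 − 0.75000) = 0.23025.
New p* = 1 − e/c = 1 − 0.23025/1.99857 = 0.88479.
Δp* = 0.88479 − 0.75000 = +0.13479.

0.135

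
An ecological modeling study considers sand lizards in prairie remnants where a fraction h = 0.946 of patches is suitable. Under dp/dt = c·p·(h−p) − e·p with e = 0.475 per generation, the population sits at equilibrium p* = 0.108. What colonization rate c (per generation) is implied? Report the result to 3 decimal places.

0.567

At equilibrium c(h−p*) = e, so c = e/(h−p*).
c = 0.475/(0.946 − 0.108) = 0.475/0.8380 = 0.5668.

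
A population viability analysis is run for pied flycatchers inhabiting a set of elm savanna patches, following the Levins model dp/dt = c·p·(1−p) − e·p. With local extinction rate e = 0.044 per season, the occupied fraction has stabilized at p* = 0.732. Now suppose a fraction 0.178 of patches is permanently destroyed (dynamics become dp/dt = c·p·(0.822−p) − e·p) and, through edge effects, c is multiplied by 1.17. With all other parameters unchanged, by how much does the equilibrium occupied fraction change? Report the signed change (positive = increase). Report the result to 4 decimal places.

Balance c(1−p*) = e gives c = e/(1 − 0.73200) = 0.044/0.26800 = 0.16418.
New p* = 0.822 − e/c = 0.822 − 0.04400/0.19209 = 0.59294.
Δp* = 0.59294 − 0.73200 = -0.13906.

-0.1391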